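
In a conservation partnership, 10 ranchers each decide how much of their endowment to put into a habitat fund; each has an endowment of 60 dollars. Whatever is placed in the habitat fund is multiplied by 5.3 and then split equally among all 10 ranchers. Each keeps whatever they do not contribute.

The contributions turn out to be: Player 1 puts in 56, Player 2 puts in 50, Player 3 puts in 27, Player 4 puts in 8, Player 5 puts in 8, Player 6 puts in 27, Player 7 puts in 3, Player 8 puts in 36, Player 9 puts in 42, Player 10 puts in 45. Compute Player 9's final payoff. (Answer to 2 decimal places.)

Total contributed: 56 + 50 + 27 + 8 + 8 + 27 + 3 + 36 + 42 + 45 = 302.
Each receives 5.3 × 302 / 10 = 160.06 from the habitat fund.
Player 9 keeps 60 − 42 = 18, so Player 9's payoff is 18 + 160.06 = 178.06.

178.06 dollars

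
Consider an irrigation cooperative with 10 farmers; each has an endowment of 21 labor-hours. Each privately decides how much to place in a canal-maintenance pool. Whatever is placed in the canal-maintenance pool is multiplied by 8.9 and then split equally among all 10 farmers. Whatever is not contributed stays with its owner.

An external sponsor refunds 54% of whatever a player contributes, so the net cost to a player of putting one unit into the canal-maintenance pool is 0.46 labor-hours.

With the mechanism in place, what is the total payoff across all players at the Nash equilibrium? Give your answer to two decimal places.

1982.40 labor-hours

The effective private return per unit is now (8.9/10) / 0.46 = 1.9348 > 1, so every player's dominant strategy flips to full contribution.
At the Nash equilibrium everyone contributes 21. Group total payoff = 10 × (21 × 0.54 + 8.9 × 21) = 1982.40.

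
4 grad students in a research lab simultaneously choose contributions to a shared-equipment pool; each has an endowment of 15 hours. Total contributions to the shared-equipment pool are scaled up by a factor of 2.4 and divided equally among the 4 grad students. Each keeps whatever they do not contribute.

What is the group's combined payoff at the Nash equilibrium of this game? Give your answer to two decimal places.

60.00 hours

Each contributed unit returns 2.4/4 = 0.6000 to its contributor — below 1 — so contributing 0 is dominant for every player. At the Nash equilibrium everyone keeps their 15, and the group total is 4 × 15 = 60.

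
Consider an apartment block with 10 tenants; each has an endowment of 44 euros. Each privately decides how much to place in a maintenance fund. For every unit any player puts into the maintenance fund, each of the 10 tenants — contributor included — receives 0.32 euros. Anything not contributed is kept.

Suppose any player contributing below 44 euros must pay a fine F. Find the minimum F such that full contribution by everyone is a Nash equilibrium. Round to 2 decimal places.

Given the others contribute fully, the best deviation is to contribute 0 (any partial contribution still incurs the fine and gives up units whose private return 0.32 is below 1).
Deviating from 44 to 0 saves 44 euros but forfeits the deviator's share of the drop in the maintenance fund: 0.32 × 44 = 14.08.
So the deviation gain is 44 − 14.08 = 29.92, and the fine must be at least 29.92 euros to wipe it out.

29.92 euros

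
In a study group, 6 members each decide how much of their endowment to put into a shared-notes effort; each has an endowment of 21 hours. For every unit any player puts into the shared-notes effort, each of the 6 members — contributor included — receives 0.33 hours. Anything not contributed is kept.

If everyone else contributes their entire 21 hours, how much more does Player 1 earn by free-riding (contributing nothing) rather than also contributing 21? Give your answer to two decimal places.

Switching from a contribution of 21 to 0 lets Player 1 keep an extra 21 hours, but lowers the shared-notes effort by 21, which costs Player 1 their own share of that drop: 0.33 × 21 = 6.93.
Net gain = 21 − 6.93 = 14.07. The private return per contributed unit (0.33) is below 1, so free-riding is indeed the best response regardless of what the others do.

14.07 hours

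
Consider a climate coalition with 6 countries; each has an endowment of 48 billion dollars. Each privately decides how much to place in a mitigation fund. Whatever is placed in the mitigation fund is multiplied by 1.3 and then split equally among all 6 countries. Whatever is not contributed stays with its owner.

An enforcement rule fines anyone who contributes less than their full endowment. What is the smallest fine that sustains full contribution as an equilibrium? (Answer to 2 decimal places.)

Given the others contribute fully, the best deviation is to contribute 0 (any partial contribution still incurs the fine and gives up units whose private return 0.2167 is below 1).
Deviating from 48 to 0 saves 48 billion dollars but forfeits the deviator's share of the drop in the mitigation fund: 1.3/6 × 48 = 10.40.
So the deviation gain is 48 − 10.40 = 37.60, and the fine must be at least 37.60 billion dollars to wipe it out.

37.60 billion dollars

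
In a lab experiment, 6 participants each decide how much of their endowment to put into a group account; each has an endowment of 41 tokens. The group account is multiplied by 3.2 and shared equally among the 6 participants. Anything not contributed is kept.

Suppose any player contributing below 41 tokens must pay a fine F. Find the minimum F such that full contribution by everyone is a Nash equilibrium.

Given the others contribute fully, the best deviation is to contribute 0 (any partial contribution still incurs the fine and gives up units whose private return 0.5333 is below 1).
Deviating from 41 to 0 saves 41 tokens but forfeits the deviator's share of the drop in the group account: 3.2/6 × 41 = 21.87.
So the deviation gain is 41 − 21.87 = 19.13, and the fine must be at least 19.13 tokens to wipe it out.

19.13 tokens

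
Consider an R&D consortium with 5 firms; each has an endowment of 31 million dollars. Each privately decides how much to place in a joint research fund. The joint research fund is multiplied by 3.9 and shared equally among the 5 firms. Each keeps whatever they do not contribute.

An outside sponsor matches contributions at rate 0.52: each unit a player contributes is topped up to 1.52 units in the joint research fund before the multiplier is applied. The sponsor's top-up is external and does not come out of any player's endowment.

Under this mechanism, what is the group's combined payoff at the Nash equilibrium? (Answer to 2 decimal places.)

The effective private return per unit is now 3.9 × 1.52 / 5 = 1.1856 > 1, so every player's dominant strategy flips to full contribution.
So the Nash equilibrium is full contribution by all 5; the group earns 3.9 × 1.52 × 155 = 918.84.

918.84 million dollars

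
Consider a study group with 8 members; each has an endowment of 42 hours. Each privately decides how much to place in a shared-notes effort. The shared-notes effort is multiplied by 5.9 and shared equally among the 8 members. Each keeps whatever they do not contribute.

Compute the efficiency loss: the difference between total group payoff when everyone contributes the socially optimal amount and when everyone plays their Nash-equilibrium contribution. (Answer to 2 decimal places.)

1646.40 hours

Each contributed unit returns 5.9/8 = 0.7375 to its contributor — below 1 — so contributing 0 is dominant for every player. At the Nash equilibrium everyone keeps their 42, and the group total is 8 × 42 = 336.
Each contributed unit returns 5.900 to the group as a whole (0.7375 to each of 8 players), which exceeds 1, so the social optimum is full contribution: group total = 5.900 × 336 = 1982.40.
Efficiency loss = 1982.40 − 336 = 1646.40.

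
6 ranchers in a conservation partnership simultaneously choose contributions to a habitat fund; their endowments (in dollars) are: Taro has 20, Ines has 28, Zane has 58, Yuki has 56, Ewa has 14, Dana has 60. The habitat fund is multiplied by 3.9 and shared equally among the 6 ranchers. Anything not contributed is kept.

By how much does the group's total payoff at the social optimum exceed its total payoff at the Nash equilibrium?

684.40 dollars

The private return per contributed unit is 3.9/6 = 0.6500 < 1 for every player regardless of endowment, so the Nash equilibrium is zero contribution and the group total is Σ E_j = 20 + 28 + 58 + 56 + 14 + 60 = 236.
Each contributed unit returns 3.900 to the group, so the social optimum is full contribution by everyone: group total = 3.900 × 236 = 920.40.
Efficiency loss = (3.900 − 1) × 236 = 684.40.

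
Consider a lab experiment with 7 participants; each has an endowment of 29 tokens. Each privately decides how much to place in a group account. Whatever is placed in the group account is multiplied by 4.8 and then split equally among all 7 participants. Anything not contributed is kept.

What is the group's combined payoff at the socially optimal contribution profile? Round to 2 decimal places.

Each contributed unit returns 4.800 to the group as a whole (0.6857 to each of 7 players), which exceeds 1, so the social optimum is full contribution: group total = 4.800 × 203 = 974.40.

974.40 tokens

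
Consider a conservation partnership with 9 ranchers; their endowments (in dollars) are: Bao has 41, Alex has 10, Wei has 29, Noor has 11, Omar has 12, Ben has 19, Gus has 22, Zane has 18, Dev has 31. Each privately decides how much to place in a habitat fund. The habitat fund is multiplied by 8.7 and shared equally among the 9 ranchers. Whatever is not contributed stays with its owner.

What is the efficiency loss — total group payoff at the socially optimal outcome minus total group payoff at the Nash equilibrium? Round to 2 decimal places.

1486.10 dollars

The private return per contributed unit is 8.7/9 = 0.9667 < 1 for every player regardless of endowment, so the Nash equilibrium is zero contribution and the group total is Σ E_j = 41 + 10 + 29 + 11 + 12 + 19 + 22 + 18 + 31 = 193.
Each contributed unit returns 8.700 to the group, so the social optimum is full contribution by everyone: group total = 8.700 × 193 = 1679.10.
Efficiency loss = (8.700 − 1) × 193 = 1486.10.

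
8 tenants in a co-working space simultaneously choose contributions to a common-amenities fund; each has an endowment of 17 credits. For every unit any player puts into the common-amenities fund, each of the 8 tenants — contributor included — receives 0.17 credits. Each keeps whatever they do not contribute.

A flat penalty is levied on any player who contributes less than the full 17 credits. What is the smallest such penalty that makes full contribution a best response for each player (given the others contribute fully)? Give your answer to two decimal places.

14.11 credits

Given the others contribute fully, the best deviation is to contribute 0 (any partial contribution still incurs the fine and gives up units whose private return 0.17 is below 1).
Deviating from 17 to 0 saves 17 credits but forfeits the deviator's share of the drop in the common-amenities fund: 0.17 × 17 = 2.89.
So the deviation gain is 17 − 2.89 = 14.11, and the fine must be at least 14.11 credits to wipe it out.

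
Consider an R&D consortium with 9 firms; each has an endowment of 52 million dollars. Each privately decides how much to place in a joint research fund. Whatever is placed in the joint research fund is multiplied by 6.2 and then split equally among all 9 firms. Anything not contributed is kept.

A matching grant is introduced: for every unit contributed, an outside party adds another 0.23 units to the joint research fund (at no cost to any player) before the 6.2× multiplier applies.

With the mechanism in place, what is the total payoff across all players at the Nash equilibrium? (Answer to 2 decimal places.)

With the mechanism, a contributed unit returns 6.2 × 1.23 / 9 = 0.8473 per unit of net cost — still below 1 — so contributing 0 remains dominant for every player.
At the Nash equilibrium no one contributes; group total payoff = 9 × 52 = 468.

468.00 million dollars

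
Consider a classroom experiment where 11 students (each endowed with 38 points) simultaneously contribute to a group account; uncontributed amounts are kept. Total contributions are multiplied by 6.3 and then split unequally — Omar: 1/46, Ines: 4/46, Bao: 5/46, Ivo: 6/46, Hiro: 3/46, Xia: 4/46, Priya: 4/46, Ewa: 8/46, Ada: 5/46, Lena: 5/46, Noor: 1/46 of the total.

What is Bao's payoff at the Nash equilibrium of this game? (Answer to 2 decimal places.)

64.02 points

Player j's private return per contributed unit is 6.3 × (j's share). Contributing is weakly dominant for j when that share is at least 1/6.3 = 0.1587, and contributing 0 is dominant otherwise.
Only Ewa (8/46) clears that bar, contributing 38; the remaining 10 contribute 0. Total contributed: 38.
Bao keeps 38 and receives 6.3 × 38 × 5/46 = 26.02 from the group account, for a payoff of 64.02.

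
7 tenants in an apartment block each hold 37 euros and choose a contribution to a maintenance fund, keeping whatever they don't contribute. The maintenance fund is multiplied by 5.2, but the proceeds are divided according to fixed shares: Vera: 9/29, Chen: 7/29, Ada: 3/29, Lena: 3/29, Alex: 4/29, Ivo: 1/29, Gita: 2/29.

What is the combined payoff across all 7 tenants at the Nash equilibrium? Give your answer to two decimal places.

A player with share s gets back 5.2·s per unit contributed, so full contribution is dominant for anyone with s > 1/5.2 = 0.1923 and zero contribution is dominant for anyone below.
Vera and Chen are above the threshold, contributing 37 each; the remaining 5 contribute 0. Total contributed: 74.
The maintenance fund pays out 5.2 × 74 = 384.80 in total (split across the unequal shares, but the aggregate is all that matters for the group sum).
The 5 free-riders keep 37 each, adding 185. Group total = 185 + 384.80 = 569.80.

569.80 euros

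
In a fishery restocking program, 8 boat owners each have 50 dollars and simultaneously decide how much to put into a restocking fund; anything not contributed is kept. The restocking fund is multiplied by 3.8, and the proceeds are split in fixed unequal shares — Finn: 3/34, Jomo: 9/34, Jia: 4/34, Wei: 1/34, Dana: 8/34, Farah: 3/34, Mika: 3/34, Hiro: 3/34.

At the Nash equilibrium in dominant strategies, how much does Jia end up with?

For player j, contributing a unit is worthwhile iff 3.8 × (j's share) ≥ 1, i.e. iff j's share is at least 0.2632.
Jomo alone (share 9/34) is above the threshold, contributing 50; the remaining 7 contribute 0. Total contributed: 50.
Jia keeps 50 and receives 3.8 × 50 × 4/34 = 22.35 from the restocking fund, for a payoff of 72.35.

72.35 dollars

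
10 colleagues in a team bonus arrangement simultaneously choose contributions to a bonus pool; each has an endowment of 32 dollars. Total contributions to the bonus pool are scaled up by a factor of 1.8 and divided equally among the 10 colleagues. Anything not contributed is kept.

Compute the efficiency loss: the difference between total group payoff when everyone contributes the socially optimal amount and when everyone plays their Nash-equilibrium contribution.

256.00 dollars

Each contributed unit returns 1.8/10 = 0.1800 to its contributor — below 1 — so contributing 0 is dominant for every player. At the Nash equilibrium everyone keeps their 32, and the group total is 10 × 32 = 320.
Each contributed unit returns 1.800 to the group as a whole (0.1800 to each of 10 players), which exceeds 1, so the social optimum is full contribution: group total = 1.800 × 320 = 576.00.
Efficiency loss = 576.00 − 320 = 256.00.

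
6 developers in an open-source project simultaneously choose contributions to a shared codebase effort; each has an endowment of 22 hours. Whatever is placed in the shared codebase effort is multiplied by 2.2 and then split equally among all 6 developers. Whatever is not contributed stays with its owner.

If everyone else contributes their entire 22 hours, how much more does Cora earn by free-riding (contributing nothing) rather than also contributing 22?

13.93 hours

Switching from a contribution of 22 to 0 lets Cora keep an extra 22 hours, but lowers the shared codebase effort by 22, which costs Cora their own share of that drop: 2.2/6 × 22 = 8.07.
Net gain = 22 − 8.07 = 13.93. The private return per contributed unit (0.3667) is below 1, so free-riding is indeed the best response regardless of what the others do.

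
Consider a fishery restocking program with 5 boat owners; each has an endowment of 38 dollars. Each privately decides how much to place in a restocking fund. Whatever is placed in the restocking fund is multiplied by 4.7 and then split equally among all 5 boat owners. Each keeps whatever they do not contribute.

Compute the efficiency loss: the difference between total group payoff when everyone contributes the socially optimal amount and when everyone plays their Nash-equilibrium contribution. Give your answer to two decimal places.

703.00 dollars

Each contributed unit returns 4.7/5 = 0.9400 to its contributor — below 1 — so contributing 0 is dominant for every player. At the Nash equilibrium everyone keeps their 38, and the group total is 5 × 38 = 190.
Each contributed unit returns 4.700 to the group as a whole (0.9400 to each of 5 players), which exceeds 1, so the social optimum is full contribution: group total = 4.700 × 190 = 893.00.
Efficiency loss = 893.00 − 190 = 703.00.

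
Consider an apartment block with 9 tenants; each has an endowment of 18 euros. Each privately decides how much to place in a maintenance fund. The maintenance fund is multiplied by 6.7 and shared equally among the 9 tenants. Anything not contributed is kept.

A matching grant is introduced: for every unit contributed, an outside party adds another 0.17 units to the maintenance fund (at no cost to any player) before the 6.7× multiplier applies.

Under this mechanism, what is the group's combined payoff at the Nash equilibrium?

162.00 euros

The effective private return is 6.7 × 1.17 / 9 = 0.8710, which is still under 1, so the mechanism doesn't change anyone's dominant strategy: zero contribution.
Everyone keeps their endowment and the group total is 9 × 18 = 162.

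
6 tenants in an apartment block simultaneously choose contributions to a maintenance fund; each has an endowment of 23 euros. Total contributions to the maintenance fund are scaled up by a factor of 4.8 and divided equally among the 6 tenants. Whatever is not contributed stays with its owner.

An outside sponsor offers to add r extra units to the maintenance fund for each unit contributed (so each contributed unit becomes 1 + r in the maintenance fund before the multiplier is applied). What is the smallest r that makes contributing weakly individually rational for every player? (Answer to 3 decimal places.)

With matching at rate r, one contributed unit becomes (1 + r) in the maintenance fund and returns 4.8 × (1 + r) / 6 to the contributor.
Setting this equal to 1: 1 + r = 6/4.8 = 1.2500.
So the minimum matching rate is r = 1.2500 − 1 = 0.250.

0.250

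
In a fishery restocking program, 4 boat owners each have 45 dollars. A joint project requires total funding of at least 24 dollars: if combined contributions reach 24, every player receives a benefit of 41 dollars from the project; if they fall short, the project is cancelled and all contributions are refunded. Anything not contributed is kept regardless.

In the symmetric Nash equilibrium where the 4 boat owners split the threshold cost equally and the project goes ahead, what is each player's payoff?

Equal share of the threshold: 24/4 = 6.
At this profile no one gains by cutting their contribution: any cut drops the total below 24, the project is cancelled, contributions are refunded, and the deviator ends with 45, which is less than 45 − 6 + 41 = 80. Contributing more than 6 just wastes the excess. So contributing exactly 6 is a best response.
Each player's payoff: 45 − 6 + 41 = 80.

80 dollars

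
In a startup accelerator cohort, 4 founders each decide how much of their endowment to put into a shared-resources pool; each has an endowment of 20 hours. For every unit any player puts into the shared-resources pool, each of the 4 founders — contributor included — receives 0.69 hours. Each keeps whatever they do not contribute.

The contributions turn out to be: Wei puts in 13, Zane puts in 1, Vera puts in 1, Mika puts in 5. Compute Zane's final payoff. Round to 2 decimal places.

Total contributed: 13 + 1 + 1 + 5 = 20.
Each receives 0.69 × 20 = 13.80 from the shared-resources pool.
Zane keeps 20 − 1 = 19, so Zane's payoff is 19 + 13.80 = 32.80.

32.80 hours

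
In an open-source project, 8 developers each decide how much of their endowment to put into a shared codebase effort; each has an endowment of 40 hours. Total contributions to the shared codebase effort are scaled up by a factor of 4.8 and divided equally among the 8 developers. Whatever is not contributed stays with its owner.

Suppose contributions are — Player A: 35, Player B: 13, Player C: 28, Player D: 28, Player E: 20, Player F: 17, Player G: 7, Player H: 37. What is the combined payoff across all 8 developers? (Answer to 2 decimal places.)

Total contributed: 35 + 13 + 28 + 28 + 20 + 17 + 7 + 37 = 185; total kept: 8 × 40 − 185 = 135.
The shared codebase effort pays out 4.8 × 185 = 888.00 in aggregate.
Group total = 135 + 888.00 = 1023.00.

1023.00 hours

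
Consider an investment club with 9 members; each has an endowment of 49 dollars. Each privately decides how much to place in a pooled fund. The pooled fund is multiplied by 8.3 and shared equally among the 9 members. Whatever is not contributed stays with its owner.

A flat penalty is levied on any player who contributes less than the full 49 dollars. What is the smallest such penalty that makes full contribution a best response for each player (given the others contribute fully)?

3.81 dollars

Given the others contribute fully, the best deviation is to contribute 0 (any partial contribution still incurs the fine and gives up units whose private return 0.9222 is below 1).
Deviating from 49 to 0 saves 49 dollars but forfeits the deviator's share of the drop in the pooled fund: 8.3/9 × 49 = 45.19.
So the deviation gain is 49 − 45.19 = 3.81, and the fine must be at least 3.81 dollars to wipe it out.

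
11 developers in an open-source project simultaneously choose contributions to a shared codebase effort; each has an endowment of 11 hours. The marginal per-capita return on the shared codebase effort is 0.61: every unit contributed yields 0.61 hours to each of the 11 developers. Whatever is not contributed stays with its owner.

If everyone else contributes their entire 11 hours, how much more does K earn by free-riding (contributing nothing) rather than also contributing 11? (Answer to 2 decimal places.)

4.29 hours

Switching from a contribution of 11 to 0 lets K keep an extra 11 hours, but lowers the shared codebase effort by 11, which costs K their own share of that drop: 0.61 × 11 = 6.71.
Net gain = 11 − 6.71 = 4.29. The private return per contributed unit (0.61) is below 1, so free-riding is indeed the best response regardless of what the others do.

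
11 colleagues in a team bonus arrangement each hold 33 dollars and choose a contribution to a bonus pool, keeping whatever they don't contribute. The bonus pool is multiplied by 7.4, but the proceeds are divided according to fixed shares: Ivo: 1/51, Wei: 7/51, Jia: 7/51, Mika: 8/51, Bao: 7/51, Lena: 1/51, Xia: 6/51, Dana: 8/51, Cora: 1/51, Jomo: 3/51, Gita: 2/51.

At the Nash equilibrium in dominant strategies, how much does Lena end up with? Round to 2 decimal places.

A player with share s gets back 7.4·s per unit contributed, so full contribution is dominant for anyone with s > 1/7.4 = 0.1351 and zero contribution is dominant for anyone below.
Wei, Jia, Mika, Bao and Dana clear that bar, contributing 33 each; the remaining 6 contribute 0. Total contributed: 165.
Lena keeps 33 and receives 7.4 × 165 × 1/51 = 23.94 from the bonus pool, for a payoff of 56.94.

56.94 dollars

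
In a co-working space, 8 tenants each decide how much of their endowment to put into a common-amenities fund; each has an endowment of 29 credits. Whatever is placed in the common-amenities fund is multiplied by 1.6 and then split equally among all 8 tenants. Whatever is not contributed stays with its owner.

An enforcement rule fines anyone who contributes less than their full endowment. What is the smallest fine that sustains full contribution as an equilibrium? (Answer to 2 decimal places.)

Given the others contribute fully, the best deviation is to contribute 0 (any partial contribution still incurs the fine and gives up units whose private return 0.2000 is below 1).
Deviating from 29 to 0 saves 29 credits but forfeits the deviator's share of the drop in the common-amenities fund: 1.6/8 × 29 = 5.80.
So the deviation gain is 29 − 5.80 = 23.20, and the fine must be at least 23.20 credits to wipe it out.

23.20 credits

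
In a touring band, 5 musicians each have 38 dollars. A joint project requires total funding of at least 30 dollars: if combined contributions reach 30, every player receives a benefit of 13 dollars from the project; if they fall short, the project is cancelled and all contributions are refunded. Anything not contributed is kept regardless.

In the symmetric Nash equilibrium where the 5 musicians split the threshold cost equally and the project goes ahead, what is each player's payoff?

45 dollars

Equal share of the threshold: 30/5 = 6.
At this profile no one gains by cutting their contribution: any cut drops the total below 30, the project is cancelled, contributions are refunded, and the deviator ends with 38, which is less than 38 − 6 + 13 = 45. Contributing more than 6 just wastes the excess. So contributing exactly 6 is a best response.
Each player's payoff: 38 − 6 + 13 = 45.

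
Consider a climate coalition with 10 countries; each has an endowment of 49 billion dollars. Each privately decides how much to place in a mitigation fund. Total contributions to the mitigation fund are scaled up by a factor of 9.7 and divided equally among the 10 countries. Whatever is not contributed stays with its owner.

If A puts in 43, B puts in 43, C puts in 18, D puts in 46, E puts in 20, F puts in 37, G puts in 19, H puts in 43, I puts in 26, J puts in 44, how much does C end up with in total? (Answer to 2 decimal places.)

359.83 billion dollars

Total contributed: 43 + 43 + 18 + 46 + 20 + 37 + 19 + 43 + 26 + 44 = 339.
Each receives 9.7 × 339 / 10 = 328.83 from the mitigation fund.
C keeps 49 − 18 = 31, so C's payoff is 31 + 328.83 = 359.83.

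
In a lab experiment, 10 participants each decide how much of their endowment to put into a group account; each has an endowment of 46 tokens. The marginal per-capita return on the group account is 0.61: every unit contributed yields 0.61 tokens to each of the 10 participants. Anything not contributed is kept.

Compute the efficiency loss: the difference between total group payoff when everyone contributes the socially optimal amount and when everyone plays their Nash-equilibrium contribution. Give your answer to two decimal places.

The private return per contributed unit is 0.61 < 1, so contributing 0 is dominant for every player. At the Nash equilibrium everyone keeps their 46, and the group total is 10 × 46 = 460.
Each contributed unit returns 6.100 to the group as a whole (0.61 to each of 10 players), which exceeds 1, so the social optimum is full contribution: group total = 6.100 × 460 = 2806.00.
Efficiency loss = 2806.00 − 460 = 2346.00.

2346.00 tokens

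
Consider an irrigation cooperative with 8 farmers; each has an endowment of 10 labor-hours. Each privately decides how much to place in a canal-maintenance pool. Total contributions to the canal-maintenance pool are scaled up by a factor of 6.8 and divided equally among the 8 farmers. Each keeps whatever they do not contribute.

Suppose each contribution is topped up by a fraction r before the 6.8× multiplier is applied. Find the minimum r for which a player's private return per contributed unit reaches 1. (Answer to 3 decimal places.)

With matching at rate r, one contributed unit becomes (1 + r) in the canal-maintenance pool and returns 6.8 × (1 + r) / 8 to the contributor.
Setting this equal to 1: 1 + r = 8/6.8 = 1.1765.
So the minimum matching rate is r = 1.1765 − 1 = 0.176.

0.176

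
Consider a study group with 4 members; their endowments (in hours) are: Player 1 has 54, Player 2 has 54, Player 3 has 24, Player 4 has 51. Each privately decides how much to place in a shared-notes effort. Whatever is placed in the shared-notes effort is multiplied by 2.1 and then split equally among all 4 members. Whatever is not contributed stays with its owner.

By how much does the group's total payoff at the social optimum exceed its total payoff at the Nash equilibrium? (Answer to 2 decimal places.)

201.30 hours

The private return per contributed unit is 2.1/4 = 0.5250 < 1 for every player regardless of endowment, so the Nash equilibrium is zero contribution and the group total is Σ E_j = 54 + 54 + 24 + 51 = 183.
Each contributed unit returns 2.100 to the group, so the social optimum is full contribution by everyone: group total = 2.100 × 183 = 384.30.
Efficiency loss = (2.100 − 1) × 183 = 201.30.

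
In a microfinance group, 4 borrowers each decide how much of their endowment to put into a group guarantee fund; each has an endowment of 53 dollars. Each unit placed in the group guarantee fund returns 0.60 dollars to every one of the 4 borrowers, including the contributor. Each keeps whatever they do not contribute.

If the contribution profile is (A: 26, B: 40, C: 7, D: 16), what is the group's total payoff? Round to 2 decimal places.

336.60 dollars

Total contributed: 26 + 40 + 7 + 16 = 89; total kept: 4 × 53 − 89 = 123.
The group guarantee fund pays out 0.60 × 4 × 89 = 213.60 in aggregate.
Group total = 123 + 213.60 = 336.60.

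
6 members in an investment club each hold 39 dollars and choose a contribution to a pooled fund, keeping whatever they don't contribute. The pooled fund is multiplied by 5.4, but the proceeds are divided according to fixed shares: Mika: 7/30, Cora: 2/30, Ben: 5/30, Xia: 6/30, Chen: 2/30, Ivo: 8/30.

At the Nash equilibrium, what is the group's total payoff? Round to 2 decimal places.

Each unit j contributes comes back to j as 5.4 × (j's share), so j prefers to contribute only if that share exceeds 1/5.4 = 0.1852; otherwise keeping the unit dominates.
Mika, Xia and Ivo clear that bar, contributing 39 each; the remaining 3 contribute 0. Total contributed: 117.
The pooled fund pays out 5.4 × 117 = 631.80 in total (split across the unequal shares, but the aggregate is all that matters for the group sum).
The 3 free-riders keep 39 each, adding 117. Group total = 117 + 631.80 = 748.80.

748.80 dollars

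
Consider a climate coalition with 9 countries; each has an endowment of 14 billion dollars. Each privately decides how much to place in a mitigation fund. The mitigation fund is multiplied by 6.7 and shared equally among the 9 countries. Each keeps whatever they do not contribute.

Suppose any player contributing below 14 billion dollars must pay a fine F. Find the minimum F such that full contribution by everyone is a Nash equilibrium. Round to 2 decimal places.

3.58 billion dollars

Given the others contribute fully, the best deviation is to contribute 0 (any partial contribution still incurs the fine and gives up units whose private return 0.7444 is below 1).
Deviating from 14 to 0 saves 14 billion dollars but forfeits the deviator's share of the drop in the mitigation fund: 6.7/9 × 14 = 10.42.
So the deviation gain is 14 − 10.42 = 3.58, and the fine must be at least 3.58 billion dollars to wipe it out.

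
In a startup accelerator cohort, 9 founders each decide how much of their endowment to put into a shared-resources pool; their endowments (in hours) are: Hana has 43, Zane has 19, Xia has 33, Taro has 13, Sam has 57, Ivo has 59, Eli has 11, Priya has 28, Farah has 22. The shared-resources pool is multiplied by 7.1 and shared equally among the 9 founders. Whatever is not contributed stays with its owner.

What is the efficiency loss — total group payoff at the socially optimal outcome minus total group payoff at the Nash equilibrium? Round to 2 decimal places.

The private return per contributed unit is 7.1/9 = 0.7889 < 1 for every player regardless of endowment, so the Nash equilibrium is zero contribution and the group total is Σ E_j = 43 + 19 + 33 + 13 + 57 + 59 + 11 + 28 + 22 = 285.
Each contributed unit returns 7.100 to the group, so the social optimum is full contribution by everyone: group total = 7.100 × 285 = 2023.50.
Efficiency loss = (7.100 − 1) × 285 = 1738.50.

1738.50 hours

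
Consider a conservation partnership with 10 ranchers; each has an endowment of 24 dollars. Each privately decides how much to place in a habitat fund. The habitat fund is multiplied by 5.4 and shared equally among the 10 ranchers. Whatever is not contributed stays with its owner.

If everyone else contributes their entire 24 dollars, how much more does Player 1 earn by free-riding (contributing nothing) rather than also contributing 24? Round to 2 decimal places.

11.04 dollars

Switching from a contribution of 24 to 0 lets Player 1 keep an extra 24 dollars, but lowers the habitat fund by 24, which costs Player 1 their own share of that drop: 5.4/10 × 24 = 12.96.
Net gain = 24 − 12.96 = 11.04. The private return per contributed unit (0.5400) is below 1, so free-riding is indeed the best response regardless of what the others do.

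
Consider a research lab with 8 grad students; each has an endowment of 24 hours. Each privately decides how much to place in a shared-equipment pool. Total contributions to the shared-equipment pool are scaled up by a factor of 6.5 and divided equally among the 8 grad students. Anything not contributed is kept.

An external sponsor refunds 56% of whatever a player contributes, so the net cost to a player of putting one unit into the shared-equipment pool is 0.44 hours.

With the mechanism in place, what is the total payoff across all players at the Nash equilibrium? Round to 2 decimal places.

The effective private return per unit is now (6.5/8) / 0.44 = 1.8466 > 1, so every player's dominant strategy flips to full contribution.
So the Nash equilibrium is full contribution by all 8; the group earns 8 × (24 × 0.56 + 6.5 × 24) = 1355.52.

1355.52 hours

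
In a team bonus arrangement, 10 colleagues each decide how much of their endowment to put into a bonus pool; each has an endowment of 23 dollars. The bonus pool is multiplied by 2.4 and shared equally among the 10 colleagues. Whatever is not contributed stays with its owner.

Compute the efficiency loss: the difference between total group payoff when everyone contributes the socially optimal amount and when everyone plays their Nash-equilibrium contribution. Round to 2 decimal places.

Each contributed unit returns 2.4/10 = 0.2400 to its contributor — below 1 — so contributing 0 is dominant for every player. At the Nash equilibrium everyone keeps their 23, and the group total is 10 × 23 = 230.
Each contributed unit returns 2.400 to the group as a whole (0.2400 to each of 10 players), which exceeds 1, so the social optimum is full contribution: group total = 2.400 × 230 = 552.00.
Efficiency loss = 552.00 − 230 = 322.00.

322.00 dollars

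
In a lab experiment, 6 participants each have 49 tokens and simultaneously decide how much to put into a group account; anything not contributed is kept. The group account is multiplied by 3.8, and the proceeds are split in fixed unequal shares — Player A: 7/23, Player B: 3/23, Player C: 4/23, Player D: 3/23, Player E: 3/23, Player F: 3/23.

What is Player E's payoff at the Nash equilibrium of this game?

73.29 tokens

For player j, contributing a unit is worthwhile iff 3.8 × (j's share) ≥ 1, i.e. iff j's share is at least 0.2632.
Only Player A (7/23) clears that bar, contributing 49; the remaining 5 contribute 0. Total contributed: 49.
Player E keeps 49 and receives 3.8 × 49 × 3/23 = 24.29 from the group account, for a payoff of 73.29.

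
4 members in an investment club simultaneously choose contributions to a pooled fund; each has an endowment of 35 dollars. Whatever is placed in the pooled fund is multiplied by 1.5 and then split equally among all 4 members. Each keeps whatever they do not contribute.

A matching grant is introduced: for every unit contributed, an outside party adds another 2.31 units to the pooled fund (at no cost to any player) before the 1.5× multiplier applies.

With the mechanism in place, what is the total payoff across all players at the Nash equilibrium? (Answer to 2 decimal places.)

Under the mechanism each unit contributed yields 1.5 × 3.31 / 4 = 1.2413 back to its contributor per unit of net cost, which exceeds 1, making full contribution the dominant choice for everyone.
So the Nash equilibrium is full contribution by all 4; the group earns 1.5 × 3.31 × 140 = 695.10.

695.10 dollars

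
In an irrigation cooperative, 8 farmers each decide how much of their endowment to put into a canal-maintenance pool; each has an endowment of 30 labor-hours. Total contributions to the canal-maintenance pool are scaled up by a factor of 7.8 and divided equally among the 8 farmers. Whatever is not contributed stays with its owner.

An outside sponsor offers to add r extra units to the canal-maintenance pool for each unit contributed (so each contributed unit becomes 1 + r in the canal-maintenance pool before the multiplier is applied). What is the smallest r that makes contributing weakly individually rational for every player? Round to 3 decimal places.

With matching at rate r, one contributed unit becomes (1 + r) in the canal-maintenance pool and returns 7.8 × (1 + r) / 8 to the contributor.
Setting this equal to 1: 1 + r = 8/7.8 = 1.0256.
So the minimum matching rate is r = 1.0256 − 1 = 0.026.

0.026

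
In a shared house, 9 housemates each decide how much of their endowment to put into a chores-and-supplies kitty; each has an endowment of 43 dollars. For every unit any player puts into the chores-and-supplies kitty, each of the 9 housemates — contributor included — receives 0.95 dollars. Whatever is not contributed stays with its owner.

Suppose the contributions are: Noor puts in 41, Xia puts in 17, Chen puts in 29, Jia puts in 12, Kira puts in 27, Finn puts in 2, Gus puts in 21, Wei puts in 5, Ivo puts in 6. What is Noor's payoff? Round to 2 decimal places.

154.00 dollars

Total contributed: 41 + 17 + 29 + 12 + 27 + 2 + 21 + 5 + 6 = 160.
Each receives 0.95 × 160 = 152.00 from the chores-and-supplies kitty.
Noor keeps 43 − 41 = 2, so Noor's payoff is 2 + 152.00 = 154.00.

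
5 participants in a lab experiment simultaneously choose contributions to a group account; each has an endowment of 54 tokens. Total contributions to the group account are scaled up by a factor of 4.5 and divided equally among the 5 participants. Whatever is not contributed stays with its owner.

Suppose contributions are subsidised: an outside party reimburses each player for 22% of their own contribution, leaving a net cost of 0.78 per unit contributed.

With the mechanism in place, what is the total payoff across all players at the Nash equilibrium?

1274.40 tokens

Under the mechanism each unit contributed yields (4.5/5) / 0.78 = 1.1538 back to its contributor per unit of net cost, which exceeds 1, making full contribution the dominant choice for everyone.
At the Nash equilibrium everyone contributes 54. Group total payoff = 5 × (54 × 0.22 + 4.5 × 54) = 1274.40.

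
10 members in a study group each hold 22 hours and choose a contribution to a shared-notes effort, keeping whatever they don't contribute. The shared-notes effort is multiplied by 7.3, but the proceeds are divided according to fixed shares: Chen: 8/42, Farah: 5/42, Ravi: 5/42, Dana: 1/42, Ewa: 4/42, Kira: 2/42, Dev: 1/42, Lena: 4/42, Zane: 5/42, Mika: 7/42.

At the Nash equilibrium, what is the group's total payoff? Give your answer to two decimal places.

Each unit j contributes comes back to j as 7.3 × (j's share), so j prefers to contribute only if that share exceeds 1/7.3 = 0.1370; otherwise keeping the unit dominates.
The shares above 0.1370 belong to Chen and Mika, contributing 22 each; the remaining 8 contribute 0. Total contributed: 44.
The shared-notes effort pays out 7.3 × 44 = 321.20 in total (split across the unequal shares, but the aggregate is all that matters for the group sum).
The 8 free-riders keep 22 each, adding 176. Group total = 176 + 321.20 = 497.20.

497.20 hours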